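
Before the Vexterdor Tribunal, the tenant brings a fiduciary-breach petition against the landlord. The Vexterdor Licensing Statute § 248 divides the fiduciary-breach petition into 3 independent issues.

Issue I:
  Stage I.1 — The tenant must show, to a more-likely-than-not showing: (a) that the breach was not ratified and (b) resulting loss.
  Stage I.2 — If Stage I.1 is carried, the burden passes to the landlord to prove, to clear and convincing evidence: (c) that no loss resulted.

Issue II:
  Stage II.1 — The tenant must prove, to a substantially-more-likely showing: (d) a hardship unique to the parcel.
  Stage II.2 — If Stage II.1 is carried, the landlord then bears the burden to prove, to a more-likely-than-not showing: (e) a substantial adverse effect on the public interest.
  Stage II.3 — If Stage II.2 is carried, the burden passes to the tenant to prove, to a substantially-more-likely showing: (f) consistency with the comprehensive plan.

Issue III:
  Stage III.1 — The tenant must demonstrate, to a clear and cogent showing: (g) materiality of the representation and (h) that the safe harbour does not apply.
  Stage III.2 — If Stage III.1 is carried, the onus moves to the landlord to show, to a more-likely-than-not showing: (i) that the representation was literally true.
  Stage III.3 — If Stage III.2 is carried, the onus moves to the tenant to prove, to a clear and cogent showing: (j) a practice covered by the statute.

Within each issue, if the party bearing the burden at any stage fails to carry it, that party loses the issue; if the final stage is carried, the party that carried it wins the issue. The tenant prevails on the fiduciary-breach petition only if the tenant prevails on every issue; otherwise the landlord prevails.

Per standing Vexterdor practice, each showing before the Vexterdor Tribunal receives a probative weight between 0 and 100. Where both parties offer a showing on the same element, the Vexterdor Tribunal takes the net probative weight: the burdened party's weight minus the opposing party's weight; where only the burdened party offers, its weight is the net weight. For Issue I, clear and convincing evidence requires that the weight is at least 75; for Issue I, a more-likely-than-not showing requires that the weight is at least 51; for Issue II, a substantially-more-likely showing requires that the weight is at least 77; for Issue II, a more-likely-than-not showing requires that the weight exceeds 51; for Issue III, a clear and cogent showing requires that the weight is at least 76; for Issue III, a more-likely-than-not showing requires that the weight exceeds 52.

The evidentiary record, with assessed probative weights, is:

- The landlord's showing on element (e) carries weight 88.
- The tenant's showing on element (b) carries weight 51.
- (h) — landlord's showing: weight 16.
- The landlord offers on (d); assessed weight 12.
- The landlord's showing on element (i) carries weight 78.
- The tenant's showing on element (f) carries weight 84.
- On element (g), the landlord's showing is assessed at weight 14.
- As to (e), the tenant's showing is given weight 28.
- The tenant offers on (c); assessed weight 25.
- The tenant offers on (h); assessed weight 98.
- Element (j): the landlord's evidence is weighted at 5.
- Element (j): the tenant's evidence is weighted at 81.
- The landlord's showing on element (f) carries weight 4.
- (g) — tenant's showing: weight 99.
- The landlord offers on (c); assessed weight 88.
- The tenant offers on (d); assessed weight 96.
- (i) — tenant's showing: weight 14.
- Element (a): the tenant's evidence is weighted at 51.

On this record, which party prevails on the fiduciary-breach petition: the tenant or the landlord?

— Issue I —
Stage I.1 (tenant, a more-likely-than-not showing, weight is at least 51): (a) 51 ≥ 51 — meets; (b) 51 ≥ 51 — meets.
  Stage I.1 is satisfied; the onus moves to the landlord.
Stage I.2 (landlord, clear and convincing evidence, weight is at least 75): (c) net 88−25=63 < 75 — fails.
  Stage I.2 not carried; the landlord fails its burden.
The analysis ends at Stage I.2; the tenant prevails on this issue.
— Issue II —
Stage II.1 (tenant, a substantially-more-likely showing, weight is at least 77): (d) net 96−12=84 ≥ 77 — meets.
  All elements met. The burden passes to the landlord.
Stage II.2 (landlord, a more-likely-than-not showing, weight exceeds 51): (e) net 88−28=60 > 51 — meets.
  All elements met. The burden passes to the tenant.
Stage II.3 (tenant, a substantially-more-likely showing, weight is at least 77): (f) net 84−4=80 ≥ 77 — meets.
  Stage II.3 carried; the final stage is satisfied.
All stages carried — the tenant prevails on this issue.
— Issue III —
Stage III.1 — burden on tenant; standard: a clear and cogent showing (weight is at least 76).
    (g): 99 − 14 = 85 ≥ 76 [met]
    (h): 98 − 16 = 82 ≥ 76 [met]
  Stage III.1 carried; the burden shifts to the landlord.
Stage III.2 — burden on landlord; standard: a more-likely-than-not showing (weight exceeds 52).
    (i): 78 − 14 = 64 > 52 [met]
  Stage III.2 carried; the burden shifts to the tenant.
Stage III.3 — burden on tenant; standard: a clear and cogent showing (weight is at least 76).
    (j): 81 − 5 = 76 ≥ 76 [met]
  The tenant carries the last stage.
All stages carried — the tenant prevails on this issue.
Per-issue: Issue I → tenant; Issue II → tenant; Issue III → tenant. The tenant must prevail on every issue; overall, the tenant prevails.

tenant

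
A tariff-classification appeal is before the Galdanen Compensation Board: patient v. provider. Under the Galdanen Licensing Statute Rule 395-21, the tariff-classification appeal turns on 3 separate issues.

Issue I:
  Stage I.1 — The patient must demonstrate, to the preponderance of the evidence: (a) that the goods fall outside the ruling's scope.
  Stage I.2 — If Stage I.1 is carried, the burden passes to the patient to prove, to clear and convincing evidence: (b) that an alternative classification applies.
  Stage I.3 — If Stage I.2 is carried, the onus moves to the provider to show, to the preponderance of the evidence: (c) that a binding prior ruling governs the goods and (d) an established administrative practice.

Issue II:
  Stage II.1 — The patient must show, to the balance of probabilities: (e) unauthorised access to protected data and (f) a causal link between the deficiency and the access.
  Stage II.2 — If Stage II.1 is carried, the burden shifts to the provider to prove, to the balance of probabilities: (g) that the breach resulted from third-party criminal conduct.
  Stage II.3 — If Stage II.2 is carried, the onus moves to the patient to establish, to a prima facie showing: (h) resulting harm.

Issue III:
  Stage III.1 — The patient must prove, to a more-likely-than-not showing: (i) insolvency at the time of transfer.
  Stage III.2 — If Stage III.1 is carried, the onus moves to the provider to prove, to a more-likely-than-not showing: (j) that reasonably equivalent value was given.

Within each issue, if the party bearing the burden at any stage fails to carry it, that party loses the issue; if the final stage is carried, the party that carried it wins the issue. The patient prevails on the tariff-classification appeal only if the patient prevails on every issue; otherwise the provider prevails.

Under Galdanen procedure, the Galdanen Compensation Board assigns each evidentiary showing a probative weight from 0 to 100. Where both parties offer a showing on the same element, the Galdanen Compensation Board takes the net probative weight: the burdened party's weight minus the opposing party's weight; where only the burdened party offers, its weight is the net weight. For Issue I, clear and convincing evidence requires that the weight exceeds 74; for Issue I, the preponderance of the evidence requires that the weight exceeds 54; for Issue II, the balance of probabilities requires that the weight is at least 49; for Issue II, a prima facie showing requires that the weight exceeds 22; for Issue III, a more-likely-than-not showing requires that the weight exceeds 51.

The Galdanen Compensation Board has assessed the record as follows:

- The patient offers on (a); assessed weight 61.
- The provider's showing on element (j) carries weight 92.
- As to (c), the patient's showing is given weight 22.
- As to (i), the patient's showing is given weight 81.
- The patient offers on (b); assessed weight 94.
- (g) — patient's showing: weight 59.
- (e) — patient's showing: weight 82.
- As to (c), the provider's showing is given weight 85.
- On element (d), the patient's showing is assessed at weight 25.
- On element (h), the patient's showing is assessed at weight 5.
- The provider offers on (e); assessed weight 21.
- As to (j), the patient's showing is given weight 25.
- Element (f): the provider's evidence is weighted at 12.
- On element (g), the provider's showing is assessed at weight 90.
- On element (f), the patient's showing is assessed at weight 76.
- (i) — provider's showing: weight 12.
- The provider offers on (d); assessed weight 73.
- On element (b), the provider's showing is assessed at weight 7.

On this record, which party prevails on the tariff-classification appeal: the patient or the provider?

provider

— Issue I —
Stage I.1 (patient, the preponderance of the evidence, weight exceeds 54): (a) 61 > 54 — meets.
  Stage I.1 carried; the burden remains with the patient.
Stage I.2 (patient, clear and convincing evidence, weight exceeds 74): (b) net 94−7=87 > 74 — meets.
  Stage I.2 is satisfied; the onus moves to the provider.
Stage I.3 (provider, the preponderance of the evidence, weight exceeds 54): (c) net 85−22=63 > 54 — meets; (d) net 73−25=48 ≤ 54 — fails.
  The provider does not carry Stage I.3.
The analysis ends at Stage I.3; the patient prevails on this issue.
— Issue II —
Stage II.1 (patient, the balance of probabilities, weight is at least 49): (e) net 82−21=61 ≥ 49 — meets; (f) net 76−12=64 ≥ 49 — meets.
  Stage II.1 is satisfied; the onus moves to the provider.
Stage II.2 (provider, the balance of probabilities, weight is at least 49): (g) net 90−59=31 < 49 — fails.
  Stage II.2 not carried; the provider fails its burden.
So the patient prevails on this issue.
— Issue III —
Stage III.1 — burden on patient; standard: a more-likely-than-not showing (weight exceeds 51).
    (i): 81 − 12 = 69 > 51 [met]
  The patient carries Stage III.1; the provider now bears the burden.
Stage III.2 — burden on provider; standard: a more-likely-than-not showing (weight exceeds 51).
    (j): 92 − 25 = 67 > 51 [met]
  All elements met at the final stage.
With every stage satisfied, the provider prevails on this issue.
Per-issue: Issue I → patient; Issue II → patient; Issue III → provider. The patient must prevail on every issue; overall, the provider prevails.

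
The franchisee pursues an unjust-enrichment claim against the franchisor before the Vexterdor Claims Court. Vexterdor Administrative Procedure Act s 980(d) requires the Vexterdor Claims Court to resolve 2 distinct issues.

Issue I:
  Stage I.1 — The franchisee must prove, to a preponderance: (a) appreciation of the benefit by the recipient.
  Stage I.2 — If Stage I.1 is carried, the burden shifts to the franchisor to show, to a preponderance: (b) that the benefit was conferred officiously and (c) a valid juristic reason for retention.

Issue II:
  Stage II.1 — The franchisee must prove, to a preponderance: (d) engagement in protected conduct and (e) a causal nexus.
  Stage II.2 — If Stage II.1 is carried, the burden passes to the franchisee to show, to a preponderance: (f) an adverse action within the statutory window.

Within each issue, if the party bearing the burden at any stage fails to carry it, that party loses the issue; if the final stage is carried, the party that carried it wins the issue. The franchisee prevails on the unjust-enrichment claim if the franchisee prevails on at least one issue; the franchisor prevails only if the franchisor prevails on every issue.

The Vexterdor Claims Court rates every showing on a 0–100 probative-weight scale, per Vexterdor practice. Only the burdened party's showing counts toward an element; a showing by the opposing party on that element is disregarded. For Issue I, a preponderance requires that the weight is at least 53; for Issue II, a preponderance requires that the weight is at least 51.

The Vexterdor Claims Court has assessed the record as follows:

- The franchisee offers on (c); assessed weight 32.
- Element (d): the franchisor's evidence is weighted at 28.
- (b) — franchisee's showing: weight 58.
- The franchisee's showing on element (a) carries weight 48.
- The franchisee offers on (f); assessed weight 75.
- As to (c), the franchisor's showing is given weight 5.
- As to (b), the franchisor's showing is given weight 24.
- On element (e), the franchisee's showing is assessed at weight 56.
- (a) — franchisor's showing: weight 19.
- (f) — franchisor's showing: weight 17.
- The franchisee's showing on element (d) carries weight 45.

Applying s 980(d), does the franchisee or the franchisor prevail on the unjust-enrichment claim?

— Issue I —
Stage I.1 — burden on franchisee; standard: a preponderance (weight is at least 53).
    (a): 48 (franchisor's 19 disregarded) < 53 [not met]
  Stage I.1 not carried; the franchisee fails its burden.
The analysis ends at Stage I.1; the franchisor prevails on this issue.
— Issue II —
Stage II.1 — burden on franchisee; standard: a preponderance (weight is at least 51).
    (d): 45 (franchisor's 28 disregarded) < 51 [not met]
    (e): 56 ≥ 51 [met]
  Not every element is met, so the franchisee fails to carry Stage II.1.
The franchisor prevails on this issue.
Per-issue: Issue I → franchisor; Issue II → franchisor. The franchisee must prevail on at least one issue; overall, the franchisor prevails.

franchisor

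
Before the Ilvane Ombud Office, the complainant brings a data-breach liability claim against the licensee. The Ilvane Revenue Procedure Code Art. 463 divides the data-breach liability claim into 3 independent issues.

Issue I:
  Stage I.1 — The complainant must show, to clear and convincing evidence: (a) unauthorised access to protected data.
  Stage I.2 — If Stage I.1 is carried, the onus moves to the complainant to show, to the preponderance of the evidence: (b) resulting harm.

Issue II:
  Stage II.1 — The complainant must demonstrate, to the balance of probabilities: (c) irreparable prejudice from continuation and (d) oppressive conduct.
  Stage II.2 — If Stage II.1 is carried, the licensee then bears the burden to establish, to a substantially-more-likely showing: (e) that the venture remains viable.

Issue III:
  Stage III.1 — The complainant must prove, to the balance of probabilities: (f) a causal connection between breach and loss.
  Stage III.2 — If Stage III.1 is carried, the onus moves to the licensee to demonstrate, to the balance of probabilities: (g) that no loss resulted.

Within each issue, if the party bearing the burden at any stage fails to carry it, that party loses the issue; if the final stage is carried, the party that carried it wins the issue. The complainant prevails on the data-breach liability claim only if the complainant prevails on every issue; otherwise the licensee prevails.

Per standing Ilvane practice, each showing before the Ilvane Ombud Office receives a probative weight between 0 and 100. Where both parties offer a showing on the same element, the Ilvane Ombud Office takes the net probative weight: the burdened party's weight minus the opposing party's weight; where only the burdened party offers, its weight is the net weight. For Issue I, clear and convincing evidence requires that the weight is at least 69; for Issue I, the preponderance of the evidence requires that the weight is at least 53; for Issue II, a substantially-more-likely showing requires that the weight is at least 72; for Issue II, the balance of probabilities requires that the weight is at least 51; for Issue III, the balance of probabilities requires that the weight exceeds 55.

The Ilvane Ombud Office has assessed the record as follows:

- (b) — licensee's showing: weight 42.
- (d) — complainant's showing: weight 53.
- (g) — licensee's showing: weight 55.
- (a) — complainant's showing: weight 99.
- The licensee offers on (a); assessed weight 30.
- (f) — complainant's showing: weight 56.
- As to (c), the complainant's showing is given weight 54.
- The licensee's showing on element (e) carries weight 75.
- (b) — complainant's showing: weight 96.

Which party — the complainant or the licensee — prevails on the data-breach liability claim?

licensee

— Issue I —
At Stage I.1 the complainant must meet clear and convincing evidence (weight is at least 69): on (a) the weight is 99 less the opposing 30 gives net 69, ≥ 69, so (a) meets the standard.
  Stage I.1 is satisfied; the complainant continues to bear the burden.
At Stage I.2 the complainant must meet the preponderance of the evidence (weight is at least 53): on (b) the weight is 96 less the opposing 42 gives net 54, which does reach 53, so (b) meets the standard.
  All elements met at the final stage.
All stages carried — the complainant prevails on this issue.
— Issue II —
Stage II.1 (complainant, the balance of probabilities, weight is at least 51): (c) 54 ≥ 51 — meets; (d) 53 ≥ 51 — meets.
  Stage II.1 is satisfied; the onus moves to the licensee.
Stage II.2 (licensee, a substantially-more-likely showing, weight is at least 72): (e) 75 ≥ 72 — meets.
  The licensee carries the last stage.
All stages carried — the licensee prevails on this issue.
— Issue III —
At Stage III.1 the complainant must meet the balance of probabilities (weight exceeds 55): on (f) the weight is 56, > 55, so (f) meets the standard.
  Stage III.1 carried; the burden shifts to the licensee.
At Stage III.2 the licensee must meet the balance of probabilities (weight exceeds 55): on (g) the weight is 55, which does not exceed 55, so (g) does not meet the standard.
  The licensee does not carry Stage III.2.
The analysis ends at Stage III.2; the complainant prevails on this issue.
Per-issue: Issue I → complainant; Issue II → licensee; Issue III → complainant. The complainant must prevail on every issue; overall, the licensee prevails.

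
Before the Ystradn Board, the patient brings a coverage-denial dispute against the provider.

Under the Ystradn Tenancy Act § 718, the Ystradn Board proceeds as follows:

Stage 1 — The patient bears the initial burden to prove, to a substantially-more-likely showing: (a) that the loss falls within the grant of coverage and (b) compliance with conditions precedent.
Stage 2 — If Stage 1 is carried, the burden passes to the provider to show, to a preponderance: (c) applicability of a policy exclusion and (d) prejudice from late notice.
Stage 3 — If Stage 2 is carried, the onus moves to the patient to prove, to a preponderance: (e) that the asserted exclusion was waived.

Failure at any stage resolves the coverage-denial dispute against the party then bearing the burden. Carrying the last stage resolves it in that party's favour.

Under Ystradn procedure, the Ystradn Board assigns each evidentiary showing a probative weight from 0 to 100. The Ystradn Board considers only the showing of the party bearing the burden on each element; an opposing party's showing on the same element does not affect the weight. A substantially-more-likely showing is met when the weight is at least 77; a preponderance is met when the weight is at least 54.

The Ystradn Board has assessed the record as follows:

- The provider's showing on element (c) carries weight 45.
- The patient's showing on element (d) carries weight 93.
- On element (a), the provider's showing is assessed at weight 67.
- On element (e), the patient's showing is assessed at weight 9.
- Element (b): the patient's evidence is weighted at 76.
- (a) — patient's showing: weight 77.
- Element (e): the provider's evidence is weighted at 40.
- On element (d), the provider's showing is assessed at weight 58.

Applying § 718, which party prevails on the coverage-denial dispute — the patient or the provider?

At Stage 1 the patient must meet a substantially-more-likely showing (weight is at least 77): on (a) the weight is 77 (the provider's 67 is given no effect), which does reach 77, so (a) meets the standard; on (b) the weight is 76, < 77, so (b) does not meet the standard.
  The patient does not carry Stage 1.
The analysis ends at Stage 1; the provider prevails.

provider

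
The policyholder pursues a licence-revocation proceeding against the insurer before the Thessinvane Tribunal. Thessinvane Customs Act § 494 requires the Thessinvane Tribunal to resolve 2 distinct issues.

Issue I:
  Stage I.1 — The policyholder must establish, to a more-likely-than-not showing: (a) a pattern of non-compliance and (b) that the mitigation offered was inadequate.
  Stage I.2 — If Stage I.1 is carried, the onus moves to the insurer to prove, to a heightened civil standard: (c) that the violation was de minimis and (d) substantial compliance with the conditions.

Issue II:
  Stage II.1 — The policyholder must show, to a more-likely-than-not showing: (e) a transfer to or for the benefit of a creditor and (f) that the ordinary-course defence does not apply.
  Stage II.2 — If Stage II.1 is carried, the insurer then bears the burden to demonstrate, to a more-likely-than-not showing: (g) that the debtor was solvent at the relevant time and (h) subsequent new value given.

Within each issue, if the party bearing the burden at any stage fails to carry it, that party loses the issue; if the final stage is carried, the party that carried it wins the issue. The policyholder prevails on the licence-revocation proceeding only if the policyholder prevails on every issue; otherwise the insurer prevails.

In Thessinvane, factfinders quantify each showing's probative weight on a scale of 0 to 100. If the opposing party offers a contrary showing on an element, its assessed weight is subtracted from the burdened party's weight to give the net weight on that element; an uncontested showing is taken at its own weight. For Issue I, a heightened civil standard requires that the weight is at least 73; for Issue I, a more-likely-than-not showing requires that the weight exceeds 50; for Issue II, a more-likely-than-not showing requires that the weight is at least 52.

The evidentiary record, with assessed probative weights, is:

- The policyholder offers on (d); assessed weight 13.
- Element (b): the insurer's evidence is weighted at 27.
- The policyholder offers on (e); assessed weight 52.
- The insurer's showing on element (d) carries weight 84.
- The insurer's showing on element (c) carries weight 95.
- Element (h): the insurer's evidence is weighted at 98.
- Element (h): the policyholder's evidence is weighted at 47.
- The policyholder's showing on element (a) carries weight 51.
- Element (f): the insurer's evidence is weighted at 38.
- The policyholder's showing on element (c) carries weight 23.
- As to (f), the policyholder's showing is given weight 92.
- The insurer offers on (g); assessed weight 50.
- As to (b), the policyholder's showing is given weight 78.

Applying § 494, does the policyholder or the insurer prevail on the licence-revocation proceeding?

policyholder

— Issue I —
Stage I.1 (policyholder, a more-likely-than-not showing, weight exceeds 50): (a) 51 > 50 — meets; (b) net 78−27=51 > 50 — meets.
  Stage I.1 carried; the burden shifts to the insurer.
Stage I.2 (insurer, a heightened civil standard, weight is at least 73): (c) net 95−23=72 < 73 — fails; (d) net 84−13=71 < 73 — fails.
  Stage I.2 not carried; the insurer fails its burden.
So the policyholder prevails on this issue.
— Issue II —
Stage II.1 — burden on policyholder; standard: a more-likely-than-not showing (weight is at least 52).
    (e): 52 ≥ 52 [met]
    (f): 92 − 38 = 54 ≥ 52 [met]
  All elements met. The burden passes to the insurer.
Stage II.2 — burden on insurer; standard: a more-likely-than-not showing (weight is at least 52).
    (g): 50 < 52 [not met]
    (h): 98 − 47 = 51 < 52 [not met]
  Stage II.2 not carried; the insurer fails its burden.
The policyholder prevails on this issue.
Per-issue: Issue I → policyholder; Issue II → policyholder. The policyholder must prevail on every issue; overall, the policyholder prevails.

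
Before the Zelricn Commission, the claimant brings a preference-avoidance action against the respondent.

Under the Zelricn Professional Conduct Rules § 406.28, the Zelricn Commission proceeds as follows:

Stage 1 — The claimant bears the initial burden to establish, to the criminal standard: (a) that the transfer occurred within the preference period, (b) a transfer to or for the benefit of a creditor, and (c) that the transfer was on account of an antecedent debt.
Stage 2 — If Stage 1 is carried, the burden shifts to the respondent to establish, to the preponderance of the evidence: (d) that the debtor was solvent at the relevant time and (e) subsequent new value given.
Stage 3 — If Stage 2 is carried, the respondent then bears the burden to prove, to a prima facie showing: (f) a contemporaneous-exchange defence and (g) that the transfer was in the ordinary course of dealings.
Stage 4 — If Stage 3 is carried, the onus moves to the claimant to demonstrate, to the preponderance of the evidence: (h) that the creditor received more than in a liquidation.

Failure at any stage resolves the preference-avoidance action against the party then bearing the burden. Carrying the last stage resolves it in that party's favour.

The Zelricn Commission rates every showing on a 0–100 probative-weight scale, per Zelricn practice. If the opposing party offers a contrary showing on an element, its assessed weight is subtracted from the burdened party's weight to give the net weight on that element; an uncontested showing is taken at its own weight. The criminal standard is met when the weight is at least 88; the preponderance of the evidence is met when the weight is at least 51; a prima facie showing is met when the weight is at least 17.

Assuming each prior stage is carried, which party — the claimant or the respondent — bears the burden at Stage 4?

claimant

Stage 4's rule assigns the burden to the claimant (to the preponderance of the evidence).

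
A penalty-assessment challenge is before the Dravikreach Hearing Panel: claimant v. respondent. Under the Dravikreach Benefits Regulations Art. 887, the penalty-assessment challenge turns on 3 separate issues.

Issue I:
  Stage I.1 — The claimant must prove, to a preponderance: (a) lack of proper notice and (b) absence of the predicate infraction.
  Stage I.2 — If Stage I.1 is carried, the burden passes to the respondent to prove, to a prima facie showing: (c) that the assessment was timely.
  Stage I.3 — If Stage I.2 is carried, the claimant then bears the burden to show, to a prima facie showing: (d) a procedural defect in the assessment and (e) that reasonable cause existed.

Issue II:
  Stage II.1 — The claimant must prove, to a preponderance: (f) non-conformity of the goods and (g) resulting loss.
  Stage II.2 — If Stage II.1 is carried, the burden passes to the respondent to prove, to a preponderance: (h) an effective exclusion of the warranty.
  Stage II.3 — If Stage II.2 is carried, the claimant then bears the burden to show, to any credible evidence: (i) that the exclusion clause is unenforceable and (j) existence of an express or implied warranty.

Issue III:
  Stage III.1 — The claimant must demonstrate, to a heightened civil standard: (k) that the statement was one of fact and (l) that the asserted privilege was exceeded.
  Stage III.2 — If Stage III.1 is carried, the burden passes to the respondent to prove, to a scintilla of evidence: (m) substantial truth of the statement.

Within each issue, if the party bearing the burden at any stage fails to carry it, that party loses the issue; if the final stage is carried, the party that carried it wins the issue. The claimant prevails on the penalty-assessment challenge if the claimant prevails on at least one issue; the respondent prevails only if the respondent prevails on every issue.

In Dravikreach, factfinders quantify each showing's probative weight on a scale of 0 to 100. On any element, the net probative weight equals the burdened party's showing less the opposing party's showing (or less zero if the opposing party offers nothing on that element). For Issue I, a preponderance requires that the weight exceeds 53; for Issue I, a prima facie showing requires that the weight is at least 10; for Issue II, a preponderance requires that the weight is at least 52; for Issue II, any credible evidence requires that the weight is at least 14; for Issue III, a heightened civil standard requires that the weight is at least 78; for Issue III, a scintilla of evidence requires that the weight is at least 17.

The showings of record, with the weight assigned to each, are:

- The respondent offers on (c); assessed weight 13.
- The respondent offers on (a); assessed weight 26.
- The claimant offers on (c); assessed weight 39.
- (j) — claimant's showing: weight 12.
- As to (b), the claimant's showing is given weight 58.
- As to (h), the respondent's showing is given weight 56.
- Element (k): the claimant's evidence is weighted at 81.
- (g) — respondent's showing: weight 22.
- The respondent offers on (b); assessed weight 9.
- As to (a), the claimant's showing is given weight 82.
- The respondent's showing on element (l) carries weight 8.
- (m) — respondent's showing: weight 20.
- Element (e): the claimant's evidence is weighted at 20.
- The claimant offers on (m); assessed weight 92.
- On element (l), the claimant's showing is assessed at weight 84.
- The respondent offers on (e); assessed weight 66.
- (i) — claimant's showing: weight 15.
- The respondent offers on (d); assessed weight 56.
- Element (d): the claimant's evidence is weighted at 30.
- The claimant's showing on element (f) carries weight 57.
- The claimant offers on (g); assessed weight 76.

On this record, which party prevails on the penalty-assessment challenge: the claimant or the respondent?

— Issue I —
At Stage I.1 the claimant must meet a preponderance (weight exceeds 53): on (a) the weight is 82 less the opposing 26 gives net 56, > 53, so (a) meets the standard; on (b) the weight is 58 less the opposing 9 gives net 49, ≤ 53, so (b) does not meet the standard.
  The claimant does not carry Stage I.1.
So the respondent prevails on this issue.
— Issue II —
At Stage II.1 the claimant must meet a preponderance (weight is at least 52): on (f) the weight is 57, which does reach 52, so (f) meets the standard; on (g) the weight is 76 less the opposing 22 gives net 54, which does reach 52, so (g) meets the standard.
  Stage II.1 is satisfied; the onus moves to the respondent.
At Stage II.2 the respondent must meet a preponderance (weight is at least 52): on (h) the weight is 56, ≥ 52, so (h) meets the standard.
  The respondent carries Stage II.2; the claimant now bears the burden.
At Stage II.3 the claimant must meet any credible evidence (weight is at least 14): on (i) the weight is 15, which does reach 14, so (i) meets the standard; on (j) the weight is 12, < 14, so (j) does not meet the standard.
  Stage II.3 not carried; the claimant fails its burden.
So the respondent prevails on this issue.
— Issue III —
Stage III.1 — burden on claimant; standard: a heightened civil standard (weight is at least 78).
    (k): 81 ≥ 78 [met]
    (l): 84 − 8 = 76 < 78 [not met]
  Stage III.1 not carried; the claimant fails its burden.
The analysis ends at Stage III.1; the respondent prevails on this issue.
Per-issue: Issue I → respondent; Issue II → respondent; Issue III → respondent. The claimant must prevail on at least one issue; overall, the respondent prevails.

respondent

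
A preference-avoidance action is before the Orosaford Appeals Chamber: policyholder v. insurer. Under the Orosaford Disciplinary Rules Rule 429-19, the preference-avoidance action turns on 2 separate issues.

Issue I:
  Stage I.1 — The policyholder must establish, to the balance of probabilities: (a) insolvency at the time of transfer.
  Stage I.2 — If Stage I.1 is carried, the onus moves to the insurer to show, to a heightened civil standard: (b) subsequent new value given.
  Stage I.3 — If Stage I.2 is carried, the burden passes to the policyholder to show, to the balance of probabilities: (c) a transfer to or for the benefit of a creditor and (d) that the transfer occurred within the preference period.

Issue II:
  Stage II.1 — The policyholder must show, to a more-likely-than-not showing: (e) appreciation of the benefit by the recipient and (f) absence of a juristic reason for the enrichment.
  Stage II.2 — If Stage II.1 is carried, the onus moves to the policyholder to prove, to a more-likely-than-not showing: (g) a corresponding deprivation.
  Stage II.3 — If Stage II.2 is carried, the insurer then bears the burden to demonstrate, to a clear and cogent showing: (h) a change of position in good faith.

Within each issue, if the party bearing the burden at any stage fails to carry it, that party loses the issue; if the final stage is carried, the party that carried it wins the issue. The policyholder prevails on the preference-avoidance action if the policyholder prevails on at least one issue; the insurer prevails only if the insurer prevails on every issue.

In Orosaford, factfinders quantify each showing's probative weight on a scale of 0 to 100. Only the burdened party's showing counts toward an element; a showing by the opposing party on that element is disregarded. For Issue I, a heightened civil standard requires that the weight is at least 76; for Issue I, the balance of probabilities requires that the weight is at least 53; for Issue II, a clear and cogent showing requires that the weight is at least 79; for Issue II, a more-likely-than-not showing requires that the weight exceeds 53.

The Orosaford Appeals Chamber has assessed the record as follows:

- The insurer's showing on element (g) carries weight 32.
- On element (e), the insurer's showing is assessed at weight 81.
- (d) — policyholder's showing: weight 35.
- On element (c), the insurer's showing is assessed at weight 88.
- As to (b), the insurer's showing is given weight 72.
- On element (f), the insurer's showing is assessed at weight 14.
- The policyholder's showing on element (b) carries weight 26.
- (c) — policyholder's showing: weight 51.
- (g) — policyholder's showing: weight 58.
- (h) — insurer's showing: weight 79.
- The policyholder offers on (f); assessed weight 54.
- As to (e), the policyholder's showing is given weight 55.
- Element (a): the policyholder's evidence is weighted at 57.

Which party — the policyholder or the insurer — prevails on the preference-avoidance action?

— Issue I —
Stage I.1 (policyholder, the balance of probabilities, weight is at least 53): (a) 57 ≥ 53 — meets.
  All elements met. The burden passes to the insurer.
Stage I.2 (insurer, a heightened civil standard, weight is at least 76): (b) 72 (policyholder's 26 disregarded) < 76 — fails.
  Not every element is met, so the insurer fails to carry Stage I.2.
So the policyholder prevails on this issue.
— Issue II —
Stage II.1 — burden on policyholder; standard: a more-likely-than-not showing (weight exceeds 53).
    (e): 55 (insurer's 81 disregarded) > 53 [met]
    (f): 54 (insurer's 14 disregarded) > 53 [met]
  Stage II.1 carried; the burden remains with the policyholder.
Stage II.2 — burden on policyholder; standard: a more-likely-than-not showing (weight exceeds 53).
    (g): 58 (insurer's 32 disregarded) > 53 [met]
  Stage II.2 is satisfied; the onus moves to the insurer.
Stage II.3 — burden on insurer; standard: a clear and cogent showing (weight is at least 79).
    (h): 79 ≥ 79 [met]
  The insurer carries the last stage.
Every stage carried; the insurer prevails on this issue.
Per-issue: Issue I → policyholder; Issue II → insurer. The policyholder must prevail on at least one issue; overall, the policyholder prevails.

policyholder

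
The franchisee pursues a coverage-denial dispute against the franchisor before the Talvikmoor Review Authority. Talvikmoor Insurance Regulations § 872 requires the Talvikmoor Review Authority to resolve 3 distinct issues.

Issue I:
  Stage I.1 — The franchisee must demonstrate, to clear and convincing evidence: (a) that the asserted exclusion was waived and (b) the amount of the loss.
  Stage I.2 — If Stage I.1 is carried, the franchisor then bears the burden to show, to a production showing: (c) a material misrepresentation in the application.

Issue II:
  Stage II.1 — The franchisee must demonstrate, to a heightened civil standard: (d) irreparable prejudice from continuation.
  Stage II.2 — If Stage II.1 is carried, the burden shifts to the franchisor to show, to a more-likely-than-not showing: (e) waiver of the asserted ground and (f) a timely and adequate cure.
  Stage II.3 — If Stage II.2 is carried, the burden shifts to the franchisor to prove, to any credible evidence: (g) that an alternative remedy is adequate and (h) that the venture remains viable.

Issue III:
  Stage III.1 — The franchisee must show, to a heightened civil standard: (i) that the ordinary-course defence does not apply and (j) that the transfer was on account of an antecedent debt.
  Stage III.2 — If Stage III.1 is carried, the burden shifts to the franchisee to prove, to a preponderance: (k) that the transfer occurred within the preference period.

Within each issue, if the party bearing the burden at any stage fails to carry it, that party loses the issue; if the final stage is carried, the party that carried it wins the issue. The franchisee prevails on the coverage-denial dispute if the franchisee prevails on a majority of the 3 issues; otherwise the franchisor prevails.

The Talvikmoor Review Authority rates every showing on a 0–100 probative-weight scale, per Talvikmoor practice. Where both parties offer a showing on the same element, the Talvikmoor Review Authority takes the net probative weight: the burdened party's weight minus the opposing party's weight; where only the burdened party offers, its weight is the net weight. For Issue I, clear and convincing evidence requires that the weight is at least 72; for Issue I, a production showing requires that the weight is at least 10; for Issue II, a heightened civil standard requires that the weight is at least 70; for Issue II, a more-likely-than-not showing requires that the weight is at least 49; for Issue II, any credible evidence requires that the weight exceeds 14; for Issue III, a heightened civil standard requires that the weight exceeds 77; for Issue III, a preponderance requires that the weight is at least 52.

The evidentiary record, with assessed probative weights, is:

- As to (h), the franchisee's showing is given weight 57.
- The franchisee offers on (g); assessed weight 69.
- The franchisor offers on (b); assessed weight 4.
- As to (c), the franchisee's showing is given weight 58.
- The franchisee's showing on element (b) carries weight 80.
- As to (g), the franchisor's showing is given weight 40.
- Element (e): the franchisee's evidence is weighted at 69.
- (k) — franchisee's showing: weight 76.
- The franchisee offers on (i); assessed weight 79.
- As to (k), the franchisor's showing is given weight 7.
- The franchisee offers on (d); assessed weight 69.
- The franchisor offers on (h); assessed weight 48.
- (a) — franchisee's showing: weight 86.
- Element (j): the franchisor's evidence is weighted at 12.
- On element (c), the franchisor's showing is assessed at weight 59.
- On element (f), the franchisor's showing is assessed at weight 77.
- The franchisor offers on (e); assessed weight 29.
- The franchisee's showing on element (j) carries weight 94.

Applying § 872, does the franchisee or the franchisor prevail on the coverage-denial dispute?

— Issue I —
Stage I.1 (franchisee, clear and convincing evidence, weight is at least 72): (a) 86 ≥ 72 — meets; (b) net 80−4=76 ≥ 72 — meets.
  All elements met. The burden passes to the franchisor.
Stage I.2 (franchisor, a production showing, weight is at least 10): (c) net 59−58=1 < 10 — fails.
  Not every element is met, so the franchisor fails to carry Stage I.2.
The franchisee prevails on this issue.
— Issue II —
At Stage II.1 the franchisee must meet a heightened civil standard (weight is at least 70): on (d) the weight is 69, < 70, so (d) does not meet the standard.
  Stage II.1 not carried; the franchisee fails its burden.
So the franchisor prevails on this issue.
— Issue III —
At Stage III.1 the franchisee must meet a heightened civil standard (weight exceeds 77): on (i) the weight is 79, > 77, so (i) meets the standard; on (j) the weight is 94 less the opposing 12 gives net 82, which does exceed 77, so (j) meets the standard.
  Stage III.1 carried; the burden remains with the franchisee.
At Stage III.2 the franchisee must meet a preponderance (weight is at least 52): on (k) the weight is 76 less the opposing 7 gives net 69, ≥ 52, so (k) meets the standard.
  Stage III.2 carried; the final stage is satisfied.
Every stage carried; the franchisee prevails on this issue.
Per-issue: Issue I → franchisee; Issue II → franchisor; Issue III → franchisee. The franchisee must prevail on a majority of issues; overall, the franchisee prevails.

franchisee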